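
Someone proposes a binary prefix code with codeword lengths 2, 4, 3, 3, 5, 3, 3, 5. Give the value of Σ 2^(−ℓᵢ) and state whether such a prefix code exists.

0.875; yes

With common denominator 2^5 = 32: Σ 2^(−ℓᵢ) = 8/32 + 2/32 + 4/32 + 4/32 + 1/32 + 4/32 + 4/32 + 1/32 = 28/32 = 0.875.
Kraft's inequality requires Σ ≤ 1; here Σ = 0.875 ≤ 1, so such a prefix code exists.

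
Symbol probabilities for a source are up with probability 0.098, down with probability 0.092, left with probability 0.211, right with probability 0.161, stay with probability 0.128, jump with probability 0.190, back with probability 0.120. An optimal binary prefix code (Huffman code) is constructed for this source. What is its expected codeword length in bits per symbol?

Repeatedly combine the two least-probable nodes; the expected code length is the sum of the merged weights.
merge 23/250 + 49/500 → 19/100
merge 3/25 + 16/125 → 31/125
merge 161/1000 + 19/100 → 351/1000
merge 19/100 + 211/1000 → 401/1000
merge 31/125 + 351/1000 → 599/1000
merge 401/1000 + 599/1000 → 1
L = 19/100 + 31/125 + 351/1000 + 401/1000 + 599/1000 + 1 = 2789/1000 = 2.789 bits/symbol.

2.789 bits/symbol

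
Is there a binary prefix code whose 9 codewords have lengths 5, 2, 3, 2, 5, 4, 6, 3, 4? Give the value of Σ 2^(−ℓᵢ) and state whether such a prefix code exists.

0.953125; yes

With common denominator 2^6 = 64: Σ 2^(−ℓᵢ) = 2/64 + 16/64 + 8/64 + 16/64 + 2/64 + 4/64 + 1/64 + 8/64 + 4/64 = 61/64 = 0.953125.
Kraft's inequality requires Σ ≤ 1; here Σ = 0.953125 ≤ 1, so such a prefix code exists.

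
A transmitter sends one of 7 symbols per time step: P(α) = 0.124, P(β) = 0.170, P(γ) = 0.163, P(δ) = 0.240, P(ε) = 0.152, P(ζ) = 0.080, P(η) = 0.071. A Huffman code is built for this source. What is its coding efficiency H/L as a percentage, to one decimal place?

98.7%

Entropy H = −Σ p log₂ p ≈ 2.7043 bits.
Huffman merges: 71/1000+2/25→151/1000; 31/250+151/1000→11/40; 19/125+163/1000→63/200; 17/100+6/25→41/100; 11/40+63/200→59/100; 41/100+59/100→1. L = 2741/1000 ≈ 2.7410.
Efficiency = H/L = 2.7043/2.7410 = 98.7%.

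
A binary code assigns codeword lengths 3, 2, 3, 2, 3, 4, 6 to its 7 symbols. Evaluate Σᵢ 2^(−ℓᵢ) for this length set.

With common denominator 2^6 = 64: Σ 2^(−ℓᵢ) = 8/64 + 16/64 + 8/64 + 16/64 + 8/64 + 4/64 + 1/64 = 61/64 = 0.953125.

0.953125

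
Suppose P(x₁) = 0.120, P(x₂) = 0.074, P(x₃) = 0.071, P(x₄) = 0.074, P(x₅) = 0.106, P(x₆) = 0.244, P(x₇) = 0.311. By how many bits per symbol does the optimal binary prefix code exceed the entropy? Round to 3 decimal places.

0.032 bits

Entropy H = −Σ p log₂ p ≈ 2.5577 bits.
Huffman merges: 71/1000+37/500→29/200; 37/500+53/500→9/50; 3/25+29/200→53/200; 9/50+61/250→53/125; 53/200+311/1000→72/125; 53/125+72/125→1. L = 259/100 ≈ 2.5900.
L − H = 2.5900 − 2.5577 = 0.032 bits.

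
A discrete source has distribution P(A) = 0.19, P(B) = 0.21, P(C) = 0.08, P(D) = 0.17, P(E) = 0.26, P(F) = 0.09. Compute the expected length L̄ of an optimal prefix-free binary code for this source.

2.51 bits/symbol

Repeatedly combine the two least-probable nodes; the expected code length is the sum of the merged weights.
merge 2/25 + 9/100 → 17/100
merge 17/100 + 17/100 → 17/50
merge 19/100 + 21/100 → 2/5
merge 13/50 + 17/50 → 3/5
merge 2/5 + 3/5 → 1
L = 17/100 + 17/50 + 2/5 + 3/5 + 1 = 251/100 = 2.51 bits/symbol.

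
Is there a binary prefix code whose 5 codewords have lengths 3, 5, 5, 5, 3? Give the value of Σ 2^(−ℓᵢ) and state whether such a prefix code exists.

0.34375; yes

With common denominator 2^5 = 32: Σ 2^(−ℓᵢ) = 4/32 + 1/32 + 1/32 + 1/32 + 4/32 = 11/32 = 0.34375.
Kraft's inequality requires Σ ≤ 1; here Σ = 0.34375 ≤ 1, so such a prefix code exists.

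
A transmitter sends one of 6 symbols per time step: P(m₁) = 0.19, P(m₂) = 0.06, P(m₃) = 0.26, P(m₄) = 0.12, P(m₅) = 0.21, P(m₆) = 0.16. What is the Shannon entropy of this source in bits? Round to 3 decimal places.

2.467 bits

H = −Σ pᵢ log₂ pᵢ.
−0.19·log₂(0.19) = 0.4552
−0.06·log₂(0.06) = 0.2435
−0.26·log₂(0.26) = 0.5053
−0.12·log₂(0.12) = 0.3671
−0.21·log₂(0.21) = 0.4728
−0.16·log₂(0.16) = 0.4230
Sum ≈ 2.4670 → 2.467 bits.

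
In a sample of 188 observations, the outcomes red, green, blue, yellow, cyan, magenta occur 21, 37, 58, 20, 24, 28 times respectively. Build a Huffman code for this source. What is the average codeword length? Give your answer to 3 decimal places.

Probabilities are the counts divided by 188.
Repeatedly combine the two least-probable nodes; the expected code length is the sum of the merged weights.
merge 5/47 + 21/188 → 41/188
merge 6/47 + 7/47 → 13/47
merge 37/188 + 41/188 → 39/94
merge 13/47 + 29/94 → 55/94
merge 39/94 + 55/94 → 1
L = 41/188 + 13/47 + 39/94 + 55/94 + 1 = 469/188 ≈ 2.495 bits/symbol.

2.495 bits/symbol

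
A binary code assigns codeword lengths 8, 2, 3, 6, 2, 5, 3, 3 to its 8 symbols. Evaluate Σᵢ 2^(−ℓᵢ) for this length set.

0.92578125

With common denominator 2^8 = 256: Σ 2^(−ℓᵢ) = 1/256 + 64/256 + 32/256 + 4/256 + 64/256 + 8/256 + 32/256 + 32/256 = 237/256 = 0.92578125.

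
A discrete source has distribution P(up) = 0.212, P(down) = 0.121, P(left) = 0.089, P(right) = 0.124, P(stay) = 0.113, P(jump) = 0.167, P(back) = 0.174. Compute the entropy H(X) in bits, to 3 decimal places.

H = −Σ pᵢ log₂ pᵢ.
−0.212·log₂(0.212) = 0.4744
−0.121·log₂(0.121) = 0.3687
−0.089·log₂(0.089) = 0.3106
−0.124·log₂(0.124) = 0.3734
−0.113·log₂(0.113) = 0.3555
−0.167·log₂(0.167) = 0.4312
−0.174·log₂(0.174) = 0.4390
Sum ≈ 2.7528 → 2.753 bits.

2.753 bits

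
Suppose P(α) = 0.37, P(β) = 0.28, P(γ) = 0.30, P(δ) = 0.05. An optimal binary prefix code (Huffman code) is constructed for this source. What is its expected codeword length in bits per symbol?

1.96 bits/symbol

Repeatedly combine the two least-probable nodes; the expected code length is the sum of the merged weights.
merge 1/20 + 7/25 → 33/100
merge 3/10 + 33/100 → 63/100
merge 37/100 + 63/100 → 1
L = 33/100 + 63/100 + 1 = 49/25 = 1.96 bits/symbol.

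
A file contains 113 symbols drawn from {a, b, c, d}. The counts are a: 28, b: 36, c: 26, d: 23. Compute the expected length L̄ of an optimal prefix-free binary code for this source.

Probabilities are the counts divided by 113.
Repeatedly combine the two least-probable nodes; the expected code length is the sum of the merged weights.
merge 23/113 + 26/113 → 49/113
merge 28/113 + 36/113 → 64/113
merge 49/113 + 64/113 → 1
L = 49/113 + 64/113 + 1 = 2 bits/symbol.

2 bits/symbol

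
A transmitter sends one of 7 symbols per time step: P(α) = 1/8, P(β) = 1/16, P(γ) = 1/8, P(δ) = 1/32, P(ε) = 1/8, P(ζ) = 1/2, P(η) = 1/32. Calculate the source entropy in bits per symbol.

Each probability is a power of 1/2, so log₂(1/p) is an integer.
H = Σ p·log₂(1/p) = 1/8·3 + 1/16·4 + 1/8·3 + 1/32·5 + 1/8·3 + 1/2·1 + 1/32·5 = 2.1875 bits.

2.1875 bits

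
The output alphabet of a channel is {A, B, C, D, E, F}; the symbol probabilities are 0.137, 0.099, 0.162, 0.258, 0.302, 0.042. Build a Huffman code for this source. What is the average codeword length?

Repeatedly combine the two least-probable nodes; the expected code length is the sum of the merged weights.
merge 21/500 + 99/1000 → 141/1000
merge 137/1000 + 141/1000 → 139/500
merge 81/500 + 129/500 → 21/50
merge 139/500 + 151/500 → 29/50
merge 21/50 + 29/50 → 1
L = 141/1000 + 139/500 + 21/50 + 29/50 + 1 = 2419/1000 = 2.419 bits/symbol.

2.419 bits/symbol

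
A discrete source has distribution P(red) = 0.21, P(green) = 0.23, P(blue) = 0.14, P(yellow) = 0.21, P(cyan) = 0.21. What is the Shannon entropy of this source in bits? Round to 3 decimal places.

H = −Σ pᵢ log₂ pᵢ.
−0.21·log₂(0.21) = 0.4728
−0.23·log₂(0.23) = 0.4877
−0.14·log₂(0.14) = 0.3971
−0.21·log₂(0.21) = 0.4728
−0.21·log₂(0.21) = 0.4728
Sum ≈ 2.3032 → 2.303 bits.

2.303 bits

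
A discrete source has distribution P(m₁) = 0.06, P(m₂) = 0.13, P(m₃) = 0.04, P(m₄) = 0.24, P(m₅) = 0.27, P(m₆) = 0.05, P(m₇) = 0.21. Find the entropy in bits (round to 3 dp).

2.505 bits

H = −Σ pᵢ log₂ pᵢ.
−0.06·log₂(0.06) = 0.2435
−0.13·log₂(0.13) = 0.3826
−0.04·log₂(0.04) = 0.1858
−0.24·log₂(0.24) = 0.4941
−0.27·log₂(0.27) = 0.5100
−0.05·log₂(0.05) = 0.2161
−0.21·log₂(0.21) = 0.4728
Sum ≈ 2.5050 → 2.505 bits.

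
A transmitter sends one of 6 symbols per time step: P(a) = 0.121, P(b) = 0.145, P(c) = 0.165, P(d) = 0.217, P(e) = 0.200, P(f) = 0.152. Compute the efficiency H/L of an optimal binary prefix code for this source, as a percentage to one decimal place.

99.0%

Entropy H = −Σ p log₂ p ≈ 2.5574 bits.
Huffman merges: 121/1000+29/200→133/500; 19/125+33/200→317/1000; 1/5+217/1000→417/1000; 133/500+317/1000→583/1000; 417/1000+583/1000→1. L = 2583/1000 ≈ 2.5830.
Efficiency = H/L = 2.5574/2.5830 = 99.0%.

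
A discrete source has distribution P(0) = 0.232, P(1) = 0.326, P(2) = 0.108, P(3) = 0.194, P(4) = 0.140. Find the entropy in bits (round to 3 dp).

H = −Σ pᵢ log₂ pᵢ.
−0.232·log₂(0.232) = 0.4890
−0.326·log₂(0.326) = 0.5272
−0.108·log₂(0.108) = 0.3468
−0.194·log₂(0.194) = 0.4590
−0.140·log₂(0.140) = 0.3971
Sum ≈ 2.2190 → 2.219 bits.

2.219 bits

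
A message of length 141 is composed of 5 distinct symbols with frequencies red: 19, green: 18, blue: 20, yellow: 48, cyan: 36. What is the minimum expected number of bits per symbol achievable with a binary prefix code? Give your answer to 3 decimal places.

Probabilities are the counts divided by 141.
Repeatedly combine the two least-probable nodes; the expected code length is the sum of the merged weights.
merge 6/47 + 19/141 → 37/141
merge 20/141 + 12/47 → 56/141
merge 37/141 + 16/47 → 85/141
merge 56/141 + 85/141 → 1
L = 37/141 + 56/141 + 85/141 + 1 = 319/141 ≈ 2.262 bits/symbol.

2.262 bits/symbol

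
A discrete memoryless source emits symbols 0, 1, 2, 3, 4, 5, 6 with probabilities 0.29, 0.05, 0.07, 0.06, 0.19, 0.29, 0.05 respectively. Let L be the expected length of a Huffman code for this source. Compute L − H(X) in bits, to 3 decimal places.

Entropy H = −Σ p log₂ p ≈ 2.4353 bits.
Huffman merges: 1/20+1/20→1/10; 3/50+7/100→13/100; 1/10+13/100→23/100; 19/100+23/100→21/50; 29/100+29/100→29/50; 21/50+29/50→1. L = 123/50 ≈ 2.4600.
L − H = 2.4600 − 2.4353 = 0.025 bits.

0.025 bits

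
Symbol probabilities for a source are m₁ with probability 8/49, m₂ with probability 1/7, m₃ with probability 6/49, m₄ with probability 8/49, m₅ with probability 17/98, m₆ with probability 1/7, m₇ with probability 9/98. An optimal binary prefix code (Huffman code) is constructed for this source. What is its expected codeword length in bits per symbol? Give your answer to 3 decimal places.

2.827 bits/symbol

Repeatedly combine the two least-probable nodes; the expected code length is the sum of the merged weights.
merge 9/98 + 6/49 → 3/14
merge 1/7 + 1/7 → 2/7
merge 8/49 + 8/49 → 16/49
merge 17/98 + 3/14 → 19/49
merge 2/7 + 16/49 → 30/49
merge 19/49 + 30/49 → 1
L = 3/14 + 2/7 + 16/49 + 19/49 + 30/49 + 1 = 277/98 ≈ 2.827 bits/symbol.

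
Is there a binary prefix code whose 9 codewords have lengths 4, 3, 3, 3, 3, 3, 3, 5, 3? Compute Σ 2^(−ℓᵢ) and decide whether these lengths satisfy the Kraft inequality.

With common denominator 2^5 = 32: Σ 2^(−ℓᵢ) = 2/32 + 4/32 + 4/32 + 4/32 + 4/32 + 4/32 + 4/32 + 1/32 + 4/32 = 31/32 = 0.96875.
Kraft's inequality requires Σ ≤ 1; here Σ = 0.96875 ≤ 1, so such a prefix code exists.

0.96875; yes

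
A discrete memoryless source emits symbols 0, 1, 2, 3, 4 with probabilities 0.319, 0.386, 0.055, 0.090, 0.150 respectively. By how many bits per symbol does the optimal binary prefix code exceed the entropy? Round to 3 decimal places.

Entropy H = −Σ p log₂ p ≈ 2.0093 bits.
Huffman merges: 11/200+9/100→29/200; 29/200+3/20→59/200; 59/200+319/1000→307/500; 193/500+307/500→1. L = 1027/500 ≈ 2.0540.
L − H = 2.0540 − 2.0093 = 0.045 bits.

0.045 bits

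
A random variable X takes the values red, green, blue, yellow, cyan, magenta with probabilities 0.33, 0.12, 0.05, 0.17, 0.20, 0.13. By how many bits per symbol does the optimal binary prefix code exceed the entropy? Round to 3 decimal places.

0.077 bits

Entropy H = −Σ p log₂ p ≈ 2.3926 bits.
Huffman merges: 1/20+3/25→17/100; 13/100+17/100→3/10; 17/100+1/5→37/100; 3/10+33/100→63/100; 37/100+63/100→1. L = 247/100 ≈ 2.4700.
L − H = 2.4700 − 2.3926 = 0.077 bits.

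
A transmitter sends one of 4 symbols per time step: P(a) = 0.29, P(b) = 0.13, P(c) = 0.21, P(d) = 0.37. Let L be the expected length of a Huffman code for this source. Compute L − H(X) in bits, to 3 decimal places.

0.066 bits

Entropy H = −Σ p log₂ p ≈ 1.9041 bits.
Huffman merges: 13/100+21/100→17/50; 29/100+17/50→63/100; 37/100+63/100→1. L = 197/100 ≈ 1.9700.
L − H = 1.9700 − 1.9041 = 0.066 bits.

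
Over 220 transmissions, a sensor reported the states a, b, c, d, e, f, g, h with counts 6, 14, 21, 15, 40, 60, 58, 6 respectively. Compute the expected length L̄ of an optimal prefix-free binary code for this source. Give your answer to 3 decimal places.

2.618 bits/symbol

Probabilities are the counts divided by 220.
Repeatedly combine the two least-probable nodes; the expected code length is the sum of the merged weights.
merge 3/110 + 3/110 → 3/55
merge 3/55 + 7/110 → 13/110
merge 3/44 + 21/220 → 9/55
merge 13/110 + 9/55 → 31/110
merge 2/11 + 29/110 → 49/110
merge 3/11 + 31/110 → 61/110
merge 49/110 + 61/110 → 1
L = 3/55 + 13/110 + 9/55 + 31/110 + 49/110 + 61/110 + 1 = 144/55 ≈ 2.618 bits/symbol.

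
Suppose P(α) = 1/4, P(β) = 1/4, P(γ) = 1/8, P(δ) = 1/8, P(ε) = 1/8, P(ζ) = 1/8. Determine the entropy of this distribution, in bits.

2.5 bits

Each probability is a power of 1/2, so log₂(1/p) is an integer.
H = Σ p·log₂(1/p) = 1/4·2 + 1/4·2 + 1/8·3 + 1/8·3 + 1/8·3 + 1/8·3 = 2.5 bits.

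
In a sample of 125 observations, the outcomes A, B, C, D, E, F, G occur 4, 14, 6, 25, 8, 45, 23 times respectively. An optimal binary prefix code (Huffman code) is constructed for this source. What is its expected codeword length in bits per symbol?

Probabilities are the counts divided by 125.
Repeatedly combine the two least-probable nodes; the expected code length is the sum of the merged weights.
merge 4/125 + 6/125 → 2/25
merge 8/125 + 2/25 → 18/125
merge 14/125 + 18/125 → 32/125
merge 23/125 + 1/5 → 48/125
merge 32/125 + 9/25 → 77/125
merge 48/125 + 77/125 → 1
L = 2/25 + 18/125 + 32/125 + 48/125 + 77/125 + 1 = 62/25 = 2.48 bits/symbol.

2.48 bits/symbol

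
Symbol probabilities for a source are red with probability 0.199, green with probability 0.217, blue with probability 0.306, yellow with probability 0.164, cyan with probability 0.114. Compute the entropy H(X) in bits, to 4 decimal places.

H = −Σ pᵢ log₂ pᵢ.
−0.199·log₂(0.199) = 0.4635
−0.217·log₂(0.217) = 0.4783
−0.306·log₂(0.306) = 0.5228
−0.164·log₂(0.164) = 0.4278
−0.114·log₂(0.114) = 0.3571
Sum ≈ 2.2495 → 2.2495 bits.

2.2495 bits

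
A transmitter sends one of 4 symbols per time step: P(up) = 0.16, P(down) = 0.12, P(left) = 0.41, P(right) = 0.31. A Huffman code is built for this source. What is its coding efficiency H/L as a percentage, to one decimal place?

98.5%

Entropy H = −Σ p log₂ p ≈ 1.8413 bits.
Huffman merges: 3/25+4/25→7/25; 7/25+31/100→59/100; 41/100+59/100→1. L = 187/100 ≈ 1.8700.
Efficiency = H/L = 1.8413/1.8700 = 98.5%.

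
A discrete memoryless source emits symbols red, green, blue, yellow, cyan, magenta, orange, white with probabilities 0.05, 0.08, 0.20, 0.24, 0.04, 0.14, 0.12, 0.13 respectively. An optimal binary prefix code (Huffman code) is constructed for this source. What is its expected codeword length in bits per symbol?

2.82 bits/symbol

Repeatedly combine the two least-probable nodes; the expected code length is the sum of the merged weights.
merge 1/25 + 1/20 → 9/100
merge 2/25 + 9/100 → 17/100
merge 3/25 + 13/100 → 1/4
merge 7/50 + 17/100 → 31/100
merge 1/5 + 6/25 → 11/25
merge 1/4 + 31/100 → 14/25
merge 11/25 + 14/25 → 1
L = 9/100 + 17/100 + 1/4 + 31/100 + 11/25 + 14/25 + 1 = 141/50 = 2.82 bits/symbol.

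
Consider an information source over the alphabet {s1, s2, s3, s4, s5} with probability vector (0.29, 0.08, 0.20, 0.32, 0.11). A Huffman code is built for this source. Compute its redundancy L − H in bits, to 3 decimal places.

0.040 bits

Entropy H = −Σ p log₂ p ≈ 2.1501 bits.
Huffman merges: 2/25+11/100→19/100; 19/100+1/5→39/100; 29/100+8/25→61/100; 39/100+61/100→1. L = 219/100 ≈ 2.1900.
L − H = 2.1900 − 2.1501 = 0.040 bits.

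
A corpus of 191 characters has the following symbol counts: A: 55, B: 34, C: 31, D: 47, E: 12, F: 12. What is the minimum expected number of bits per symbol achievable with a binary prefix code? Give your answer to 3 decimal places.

2.414 bits/symbol

Probabilities are the counts divided by 191.
Repeatedly combine the two least-probable nodes; the expected code length is the sum of the merged weights.
merge 12/191 + 12/191 → 24/191
merge 24/191 + 31/191 → 55/191
merge 34/191 + 47/191 → 81/191
merge 55/191 + 55/191 → 110/191
merge 81/191 + 110/191 → 1
L = 24/191 + 55/191 + 81/191 + 110/191 + 1 = 461/191 ≈ 2.414 bits/symbol.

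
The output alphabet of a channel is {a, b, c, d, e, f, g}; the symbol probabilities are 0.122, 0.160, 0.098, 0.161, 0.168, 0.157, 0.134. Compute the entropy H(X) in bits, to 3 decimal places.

2.786 bits

H = −Σ pᵢ log₂ pᵢ.
−0.122·log₂(0.122) = 0.3703
−0.160·log₂(0.160) = 0.4230
−0.098·log₂(0.098) = 0.3284
−0.161·log₂(0.161) = 0.4242
−0.168·log₂(0.168) = 0.4323
−0.157·log₂(0.157) = 0.4194
−0.134·log₂(0.134) = 0.3886
Sum ≈ 2.7862 → 2.786 bits.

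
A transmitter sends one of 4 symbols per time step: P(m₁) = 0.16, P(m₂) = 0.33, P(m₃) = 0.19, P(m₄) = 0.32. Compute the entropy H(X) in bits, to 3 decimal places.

H = −Σ pᵢ log₂ pᵢ.
−0.16·log₂(0.16) = 0.4230
−0.33·log₂(0.33) = 0.5278
−0.19·log₂(0.19) = 0.4552
−0.32·log₂(0.32) = 0.5260
Sum ≈ 1.9321 → 1.932 bits.

1.932 bits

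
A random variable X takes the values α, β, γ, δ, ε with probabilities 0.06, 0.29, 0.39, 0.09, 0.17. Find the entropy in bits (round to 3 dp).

H = −Σ pᵢ log₂ pᵢ.
−0.06·log₂(0.06) = 0.2435
−0.29·log₂(0.29) = 0.5179
−0.39·log₂(0.39) = 0.5298
−0.09·log₂(0.09) = 0.3127
−0.17·log₂(0.17) = 0.4346
Sum ≈ 2.0385 → 2.038 bits.

2.038 bits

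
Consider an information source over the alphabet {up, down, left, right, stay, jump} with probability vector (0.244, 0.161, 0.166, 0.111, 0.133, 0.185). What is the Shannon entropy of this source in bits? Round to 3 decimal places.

2.540 bits

H = −Σ pᵢ log₂ pᵢ.
−0.244·log₂(0.244) = 0.4966
−0.161·log₂(0.161) = 0.4242
−0.166·log₂(0.166) = 0.4301
−0.111·log₂(0.111) = 0.3520
−0.133·log₂(0.133) = 0.3871
−0.185·log₂(0.185) = 0.4504
Sum ≈ 2.5403 → 2.540 bits.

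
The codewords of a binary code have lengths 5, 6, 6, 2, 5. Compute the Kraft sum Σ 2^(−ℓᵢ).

0.34375

With common denominator 2^6 = 64: Σ 2^(−ℓᵢ) = 2/64 + 1/64 + 1/64 + 16/64 + 2/64 = 22/64 = 0.34375.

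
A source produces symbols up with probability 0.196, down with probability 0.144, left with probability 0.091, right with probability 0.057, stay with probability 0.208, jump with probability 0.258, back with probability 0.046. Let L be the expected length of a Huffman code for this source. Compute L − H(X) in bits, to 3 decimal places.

Entropy H = −Σ p log₂ p ≈ 2.5935 bits.
Huffman merges: 23/500+57/1000→103/1000; 91/1000+103/1000→97/500; 18/125+97/500→169/500; 49/250+26/125→101/250; 129/500+169/500→149/250; 101/250+149/250→1. L = 527/200 ≈ 2.6350.
L − H = 2.6350 − 2.5935 = 0.042 bits.

0.042 bits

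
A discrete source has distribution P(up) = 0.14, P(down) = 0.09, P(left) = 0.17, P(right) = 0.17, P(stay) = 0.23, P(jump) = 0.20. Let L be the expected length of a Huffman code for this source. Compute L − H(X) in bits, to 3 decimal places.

Entropy H = −Σ p log₂ p ≈ 2.5310 bits.
Huffman merges: 9/100+7/50→23/100; 17/100+17/100→17/50; 1/5+23/100→43/100; 23/100+17/50→57/100; 43/100+57/100→1. L = 257/100 ≈ 2.5700.
L − H = 2.5700 − 2.5310 = 0.039 bits.

0.039 bits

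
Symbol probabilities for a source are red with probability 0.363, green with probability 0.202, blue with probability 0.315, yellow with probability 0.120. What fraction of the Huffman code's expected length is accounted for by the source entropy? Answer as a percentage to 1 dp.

Entropy H = −Σ p log₂ p ≈ 1.8889 bits.
Huffman merges: 3/25+101/500→161/500; 63/200+161/500→637/1000; 363/1000+637/1000→1. L = 1959/1000 ≈ 1.9590.
Efficiency = H/L = 1.8889/1.9590 = 96.4%.

96.4%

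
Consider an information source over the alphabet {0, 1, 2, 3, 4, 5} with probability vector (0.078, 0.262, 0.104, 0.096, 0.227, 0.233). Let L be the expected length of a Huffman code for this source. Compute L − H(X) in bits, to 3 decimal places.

0.019 bits

Entropy H = −Σ p log₂ p ≈ 2.4328 bits.
Huffman merges: 39/500+12/125→87/500; 13/125+87/500→139/500; 227/1000+233/1000→23/50; 131/500+139/500→27/50; 23/50+27/50→1. L = 613/250 ≈ 2.4520.
L − H = 2.4520 − 2.4328 = 0.019 bits.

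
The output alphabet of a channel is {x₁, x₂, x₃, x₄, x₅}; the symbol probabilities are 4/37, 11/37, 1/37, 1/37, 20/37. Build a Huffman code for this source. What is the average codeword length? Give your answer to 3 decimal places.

1.676 bits/symbol

Repeatedly combine the two least-probable nodes; the expected code length is the sum of the merged weights.
merge 1/37 + 1/37 → 2/37
merge 2/37 + 4/37 → 6/37
merge 6/37 + 11/37 → 17/37
merge 17/37 + 20/37 → 1
L = 2/37 + 6/37 + 17/37 + 1 = 62/37 ≈ 1.676 bits/symbol.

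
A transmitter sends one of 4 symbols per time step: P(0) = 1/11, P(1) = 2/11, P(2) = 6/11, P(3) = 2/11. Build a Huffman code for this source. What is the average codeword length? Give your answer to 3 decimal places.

Repeatedly combine the two least-probable nodes; the expected code length is the sum of the merged weights.
merge 1/11 + 2/11 → 3/11
merge 2/11 + 3/11 → 5/11
merge 5/11 + 6/11 → 1
L = 3/11 + 5/11 + 1 = 19/11 ≈ 1.727 bits/symbol.

1.727 bits/symbol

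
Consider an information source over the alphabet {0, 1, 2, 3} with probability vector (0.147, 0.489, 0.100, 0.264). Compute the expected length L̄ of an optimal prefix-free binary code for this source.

1.758 bits/symbol

Repeatedly combine the two least-probable nodes; the expected code length is the sum of the merged weights.
merge 1/10 + 147/1000 → 247/1000
merge 247/1000 + 33/125 → 511/1000
merge 489/1000 + 511/1000 → 1
L = 247/1000 + 511/1000 + 1 = 879/500 = 1.758 bits/symbol.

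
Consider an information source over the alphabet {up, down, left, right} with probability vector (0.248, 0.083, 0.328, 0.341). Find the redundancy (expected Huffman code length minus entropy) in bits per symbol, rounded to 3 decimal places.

0.136 bits

Entropy H = −Σ p log₂ p ≈ 1.8537 bits.
Huffman merges: 83/1000+31/125→331/1000; 41/125+331/1000→659/1000; 341/1000+659/1000→1. L = 199/100 ≈ 1.9900.
L − H = 1.9900 − 1.8537 = 0.136 bits.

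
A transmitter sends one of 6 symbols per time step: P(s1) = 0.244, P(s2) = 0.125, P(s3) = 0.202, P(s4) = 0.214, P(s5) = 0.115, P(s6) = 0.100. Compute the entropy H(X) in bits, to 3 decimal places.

2.505 bits

H = −Σ pᵢ log₂ pᵢ.
−0.244·log₂(0.244) = 0.4966
−0.125·log₂(0.125) = 0.3750
−0.202·log₂(0.202) = 0.4661
−0.214·log₂(0.214) = 0.4760
−0.115·log₂(0.115) = 0.3588
−0.100·log₂(0.100) = 0.3322
Sum ≈ 2.5047 → 2.505 bits.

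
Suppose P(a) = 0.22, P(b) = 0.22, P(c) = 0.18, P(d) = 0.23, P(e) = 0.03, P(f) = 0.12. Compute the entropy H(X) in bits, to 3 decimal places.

H = −Σ pᵢ log₂ pᵢ.
−0.22·log₂(0.22) = 0.4806
−0.22·log₂(0.22) = 0.4806
−0.18·log₂(0.18) = 0.4453
−0.23·log₂(0.23) = 0.4877
−0.03·log₂(0.03) = 0.1518
−0.12·log₂(0.12) = 0.3671
Sum ≈ 2.4130 → 2.413 bits.

2.413 bits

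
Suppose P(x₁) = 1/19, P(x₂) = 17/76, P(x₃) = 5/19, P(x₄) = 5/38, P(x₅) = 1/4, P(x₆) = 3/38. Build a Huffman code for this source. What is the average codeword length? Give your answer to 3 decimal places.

2.395 bits/symbol

Repeatedly combine the two least-probable nodes; the expected code length is the sum of the merged weights.
merge 1/19 + 3/38 → 5/38
merge 5/38 + 5/38 → 5/19
merge 17/76 + 1/4 → 9/19
merge 5/19 + 5/19 → 10/19
merge 9/19 + 10/19 → 1
L = 5/38 + 5/19 + 9/19 + 10/19 + 1 = 91/38 ≈ 2.395 bits/symbol.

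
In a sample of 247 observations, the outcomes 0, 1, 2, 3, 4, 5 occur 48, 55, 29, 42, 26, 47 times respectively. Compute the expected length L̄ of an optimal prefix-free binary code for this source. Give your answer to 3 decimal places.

Probabilities are the counts divided by 247.
Repeatedly combine the two least-probable nodes; the expected code length is the sum of the merged weights.
merge 2/19 + 29/247 → 55/247
merge 42/247 + 47/247 → 89/247
merge 48/247 + 55/247 → 103/247
merge 55/247 + 89/247 → 144/247
merge 103/247 + 144/247 → 1
L = 55/247 + 89/247 + 103/247 + 144/247 + 1 = 638/247 ≈ 2.583 bits/symbol.

2.583 bits/symbol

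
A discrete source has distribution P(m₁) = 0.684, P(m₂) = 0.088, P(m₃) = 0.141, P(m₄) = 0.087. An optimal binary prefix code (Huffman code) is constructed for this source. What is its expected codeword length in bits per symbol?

1.491 bits/symbol

Repeatedly combine the two least-probable nodes; the expected code length is the sum of the merged weights.
merge 87/1000 + 11/125 → 7/40
merge 141/1000 + 7/40 → 79/250
merge 79/250 + 171/250 → 1
L = 7/40 + 79/250 + 1 = 1491/1000 = 1.491 bits/symbol.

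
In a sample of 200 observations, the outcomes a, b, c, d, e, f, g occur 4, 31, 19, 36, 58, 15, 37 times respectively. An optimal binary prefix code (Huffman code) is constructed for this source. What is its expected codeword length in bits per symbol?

Probabilities are the counts divided by 200.
Repeatedly combine the two least-probable nodes; the expected code length is the sum of the merged weights.
merge 1/50 + 3/40 → 19/200
merge 19/200 + 19/200 → 19/100
merge 31/200 + 9/50 → 67/200
merge 37/200 + 19/100 → 3/8
merge 29/100 + 67/200 → 5/8
merge 3/8 + 5/8 → 1
L = 19/200 + 19/100 + 67/200 + 3/8 + 5/8 + 1 = 131/50 = 2.62 bits/symbol.

2.62 bits/symbol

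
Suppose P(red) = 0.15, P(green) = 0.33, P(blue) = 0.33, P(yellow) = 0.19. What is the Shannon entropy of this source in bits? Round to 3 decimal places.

H = −Σ pᵢ log₂ pᵢ.
−0.15·log₂(0.15) = 0.4105
−0.33·log₂(0.33) = 0.5278
−0.33·log₂(0.33) = 0.5278
−0.19·log₂(0.19) = 0.4552
Sum ≈ 1.9214 → 1.921 bits.

1.921 bits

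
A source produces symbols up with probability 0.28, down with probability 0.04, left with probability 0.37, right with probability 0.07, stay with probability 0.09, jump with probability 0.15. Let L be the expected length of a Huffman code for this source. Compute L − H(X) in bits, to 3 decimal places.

Entropy H = −Σ p log₂ p ≈ 2.2225 bits.
Huffman merges: 1/25+7/100→11/100; 9/100+11/100→1/5; 3/20+1/5→7/20; 7/25+7/20→63/100; 37/100+63/100→1. L = 229/100 ≈ 2.2900.
L − H = 2.2900 − 2.2225 = 0.068 bits.

0.068 bits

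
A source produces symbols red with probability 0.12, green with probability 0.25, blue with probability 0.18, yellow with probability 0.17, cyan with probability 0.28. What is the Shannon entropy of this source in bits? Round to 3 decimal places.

2.261 bits

H = −Σ pᵢ log₂ pᵢ.
−0.12·log₂(0.12) = 0.3671
−0.25·log₂(0.25) = 0.5000
−0.18·log₂(0.18) = 0.4453
−0.17·log₂(0.17) = 0.4346
−0.28·log₂(0.28) = 0.5142
Sum ≈ 2.2612 → 2.261 bits.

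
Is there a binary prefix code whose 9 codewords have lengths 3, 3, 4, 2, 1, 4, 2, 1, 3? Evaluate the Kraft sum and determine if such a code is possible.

With common denominator 2^4 = 16: Σ 2^(−ℓᵢ) = 2/16 + 2/16 + 1/16 + 4/16 + 8/16 + 1/16 + 4/16 + 8/16 + 2/16 = 32/16 = 2.
Kraft's inequality requires Σ ≤ 1; here Σ = 2 > 1, so no such prefix code exists.

2; no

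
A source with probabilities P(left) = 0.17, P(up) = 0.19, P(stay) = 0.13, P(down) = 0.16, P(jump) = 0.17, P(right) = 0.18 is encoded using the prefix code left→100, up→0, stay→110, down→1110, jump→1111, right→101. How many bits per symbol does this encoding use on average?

L̄ = Σ pᵢ·ℓᵢ = 0.17·3 + 0.19·1 + 0.13·3 + 0.16·4 + 0.17·4 + 0.18·3 = 2.95 bits/symbol.

2.95 bits/symbol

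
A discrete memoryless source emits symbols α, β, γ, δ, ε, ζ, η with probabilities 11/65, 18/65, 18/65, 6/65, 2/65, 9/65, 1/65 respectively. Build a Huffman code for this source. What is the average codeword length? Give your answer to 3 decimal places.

Repeatedly combine the two least-probable nodes; the expected code length is the sum of the merged weights.
merge 1/65 + 2/65 → 3/65
merge 3/65 + 6/65 → 9/65
merge 9/65 + 9/65 → 18/65
merge 11/65 + 18/65 → 29/65
merge 18/65 + 18/65 → 36/65
merge 29/65 + 36/65 → 1
L = 3/65 + 9/65 + 18/65 + 29/65 + 36/65 + 1 = 32/13 ≈ 2.462 bits/symbol.

2.462 bits/symbol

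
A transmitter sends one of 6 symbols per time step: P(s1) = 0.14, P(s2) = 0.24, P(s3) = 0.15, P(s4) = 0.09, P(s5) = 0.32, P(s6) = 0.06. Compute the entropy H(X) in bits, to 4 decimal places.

2.3840 bits

H = −Σ pᵢ log₂ pᵢ.
−0.14·log₂(0.14) = 0.3971
−0.24·log₂(0.24) = 0.4941
−0.15·log₂(0.15) = 0.4105
−0.09·log₂(0.09) = 0.3127
−0.32·log₂(0.32) = 0.5260
−0.06·log₂(0.06) = 0.2435
Sum ≈ 2.3840 → 2.3840 bits.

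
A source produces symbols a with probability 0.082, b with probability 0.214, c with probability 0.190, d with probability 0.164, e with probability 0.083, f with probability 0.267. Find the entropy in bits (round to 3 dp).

H = −Σ pᵢ log₂ pᵢ.
−0.082·log₂(0.082) = 0.2959
−0.214·log₂(0.214) = 0.4760
−0.190·log₂(0.190) = 0.4552
−0.164·log₂(0.164) = 0.4278
−0.083·log₂(0.083) = 0.2980
−0.267·log₂(0.267) = 0.5087
Sum ≈ 2.4615 → 2.462 bits.

2.462 bits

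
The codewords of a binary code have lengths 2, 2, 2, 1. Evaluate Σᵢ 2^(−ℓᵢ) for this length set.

1.25

With common denominator 2^2 = 4: Σ 2^(−ℓᵢ) = 1/4 + 1/4 + 1/4 + 2/4 = 5/4 = 1.25.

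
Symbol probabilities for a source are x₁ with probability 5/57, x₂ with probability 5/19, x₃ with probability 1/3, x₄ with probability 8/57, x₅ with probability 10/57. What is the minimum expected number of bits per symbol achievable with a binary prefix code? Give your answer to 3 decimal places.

2.228 bits/symbol

Repeatedly combine the two least-probable nodes; the expected code length is the sum of the merged weights.
merge 5/57 + 8/57 → 13/57
merge 10/57 + 13/57 → 23/57
merge 5/19 + 1/3 → 34/57
merge 23/57 + 34/57 → 1
L = 13/57 + 23/57 + 34/57 + 1 = 127/57 ≈ 2.228 bits/symbol.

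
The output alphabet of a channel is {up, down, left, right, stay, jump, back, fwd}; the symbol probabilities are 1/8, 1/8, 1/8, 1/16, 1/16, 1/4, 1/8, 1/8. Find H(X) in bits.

2.875 bits

Each probability is a power of 1/2, so log₂(1/p) is an integer.
H = Σ p·log₂(1/p) = 1/8·3 + 1/8·3 + 1/8·3 + 1/16·4 + 1/16·4 + 1/4·2 + 1/8·3 + 1/8·3 = 2.875 bits.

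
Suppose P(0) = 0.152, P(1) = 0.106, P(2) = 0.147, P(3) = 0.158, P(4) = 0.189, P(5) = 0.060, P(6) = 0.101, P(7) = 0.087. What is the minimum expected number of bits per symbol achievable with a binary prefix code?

Repeatedly combine the two least-probable nodes; the expected code length is the sum of the merged weights.
merge 3/50 + 87/1000 → 147/1000
merge 101/1000 + 53/500 → 207/1000
merge 147/1000 + 147/1000 → 147/500
merge 19/125 + 79/500 → 31/100
merge 189/1000 + 207/1000 → 99/250
merge 147/500 + 31/100 → 151/250
merge 99/250 + 151/250 → 1
L = 147/1000 + 207/1000 + 147/500 + 31/100 + 99/250 + 151/250 + 1 = 1479/500 = 2.958 bits/symbol.

2.958 bits/symbol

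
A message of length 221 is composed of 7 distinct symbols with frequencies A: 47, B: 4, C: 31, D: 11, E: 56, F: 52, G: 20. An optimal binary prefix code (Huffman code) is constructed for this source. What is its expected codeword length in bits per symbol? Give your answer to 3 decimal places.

2.525 bits/symbol

Probabilities are the counts divided by 221.
Repeatedly combine the two least-probable nodes; the expected code length is the sum of the merged weights.
merge 4/221 + 11/221 → 15/221
merge 15/221 + 20/221 → 35/221
merge 31/221 + 35/221 → 66/221
merge 47/221 + 4/17 → 99/221
merge 56/221 + 66/221 → 122/221
merge 99/221 + 122/221 → 1
L = 15/221 + 35/221 + 66/221 + 99/221 + 122/221 + 1 = 558/221 ≈ 2.525 bits/symbol.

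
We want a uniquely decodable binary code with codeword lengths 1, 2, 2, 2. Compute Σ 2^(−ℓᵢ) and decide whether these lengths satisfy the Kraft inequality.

1.25; no

With common denominator 2^2 = 4: Σ 2^(−ℓᵢ) = 2/4 + 1/4 + 1/4 + 1/4 = 5/4 = 1.25.
Kraft's inequality requires Σ ≤ 1; here Σ = 1.25 > 1, so no such prefix code exists.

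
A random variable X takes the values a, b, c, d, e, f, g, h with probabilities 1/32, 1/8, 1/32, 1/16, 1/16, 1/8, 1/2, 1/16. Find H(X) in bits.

2.3125 bits

Each probability is a power of 1/2, so log₂(1/p) is an integer.
H = Σ p·log₂(1/p) = 1/32·5 + 1/8·3 + 1/32·5 + 1/16·4 + 1/16·4 + 1/8·3 + 1/2·1 + 1/16·4 = 2.3125 bits.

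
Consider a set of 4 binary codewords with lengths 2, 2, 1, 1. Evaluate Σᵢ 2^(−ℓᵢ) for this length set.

With common denominator 2^2 = 4: Σ 2^(−ℓᵢ) = 1/4 + 1/4 + 2/4 + 2/4 = 6/4 = 1.5.

1.5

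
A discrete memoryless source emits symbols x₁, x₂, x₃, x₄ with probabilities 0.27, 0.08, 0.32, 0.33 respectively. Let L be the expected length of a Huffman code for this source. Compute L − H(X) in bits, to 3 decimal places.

0.145 bits

Entropy H = −Σ p log₂ p ≈ 1.8554 bits.
Huffman merges: 2/25+27/100→7/20; 8/25+33/100→13/20; 7/20+13/20→1. L = 2 ≈ 2.0000.
L − H = 2.0000 − 1.8554 = 0.145 bits.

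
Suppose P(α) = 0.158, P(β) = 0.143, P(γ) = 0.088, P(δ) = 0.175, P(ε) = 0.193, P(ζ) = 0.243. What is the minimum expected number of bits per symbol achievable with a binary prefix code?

Repeatedly combine the two least-probable nodes; the expected code length is the sum of the merged weights.
merge 11/125 + 143/1000 → 231/1000
merge 79/500 + 7/40 → 333/1000
merge 193/1000 + 231/1000 → 53/125
merge 243/1000 + 333/1000 → 72/125
merge 53/125 + 72/125 → 1
L = 231/1000 + 333/1000 + 53/125 + 72/125 + 1 = 641/250 = 2.564 bits/symbol.

2.564 bits/symbol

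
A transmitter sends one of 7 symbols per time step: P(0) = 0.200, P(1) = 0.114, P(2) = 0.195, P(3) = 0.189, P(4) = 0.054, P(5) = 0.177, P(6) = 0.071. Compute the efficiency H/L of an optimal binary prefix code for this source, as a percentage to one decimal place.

98.0%

Entropy H = −Σ p log₂ p ≈ 2.6762 bits.
Huffman merges: 27/500+71/1000→1/8; 57/500+1/8→239/1000; 177/1000+189/1000→183/500; 39/200+1/5→79/200; 239/1000+183/500→121/200; 79/200+121/200→1. L = 273/100 ≈ 2.7300.
Efficiency = H/L = 2.6762/2.7300 = 98.0%.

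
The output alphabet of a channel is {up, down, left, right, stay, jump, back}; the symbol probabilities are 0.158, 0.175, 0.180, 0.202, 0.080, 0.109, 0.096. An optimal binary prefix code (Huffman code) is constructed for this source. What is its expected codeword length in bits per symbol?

Repeatedly combine the two least-probable nodes; the expected code length is the sum of the merged weights.
merge 2/25 + 12/125 → 22/125
merge 109/1000 + 79/500 → 267/1000
merge 7/40 + 22/125 → 351/1000
merge 9/50 + 101/500 → 191/500
merge 267/1000 + 351/1000 → 309/500
merge 191/500 + 309/500 → 1
L = 22/125 + 267/1000 + 351/1000 + 191/500 + 309/500 + 1 = 1397/500 = 2.794 bits/symbol.

2.794 bits/symbol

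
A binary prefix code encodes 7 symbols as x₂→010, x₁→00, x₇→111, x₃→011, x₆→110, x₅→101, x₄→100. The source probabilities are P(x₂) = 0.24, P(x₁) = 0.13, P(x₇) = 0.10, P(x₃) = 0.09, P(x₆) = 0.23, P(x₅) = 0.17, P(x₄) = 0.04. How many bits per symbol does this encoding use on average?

2.87 bits/symbol

L̄ = Σ pᵢ·ℓᵢ = 0.24·3 + 0.13·2 + 0.10·3 + 0.09·3 + 0.23·3 + 0.17·3 + 0.04·3 = 2.87 bits/symbol.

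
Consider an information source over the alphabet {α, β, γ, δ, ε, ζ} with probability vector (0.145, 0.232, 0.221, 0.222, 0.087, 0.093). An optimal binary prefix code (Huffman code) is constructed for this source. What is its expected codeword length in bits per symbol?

Repeatedly combine the two least-probable nodes; the expected code length is the sum of the merged weights.
merge 87/1000 + 93/1000 → 9/50
merge 29/200 + 9/50 → 13/40
merge 221/1000 + 111/500 → 443/1000
merge 29/125 + 13/40 → 557/1000
merge 443/1000 + 557/1000 → 1
L = 9/50 + 13/40 + 443/1000 + 557/1000 + 1 = 501/200 = 2.505 bits/symbol.

2.505 bits/symbol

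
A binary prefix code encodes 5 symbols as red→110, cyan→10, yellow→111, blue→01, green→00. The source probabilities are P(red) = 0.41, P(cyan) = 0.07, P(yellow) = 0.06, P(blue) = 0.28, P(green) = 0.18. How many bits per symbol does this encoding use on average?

2.47 bits/symbol

L̄ = Σ pᵢ·ℓᵢ = 0.41·3 + 0.07·2 + 0.06·3 + 0.28·2 + 0.18·2 = 2.47 bits/symbol.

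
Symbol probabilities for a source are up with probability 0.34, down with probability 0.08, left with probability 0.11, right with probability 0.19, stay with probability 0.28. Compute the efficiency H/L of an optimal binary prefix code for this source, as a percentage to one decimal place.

97.7%

Entropy H = −Σ p log₂ p ≈ 2.1404 bits.
Huffman merges: 2/25+11/100→19/100; 19/100+19/100→19/50; 7/25+17/50→31/50; 19/50+31/50→1. L = 219/100 ≈ 2.1900.
Efficiency = H/L = 2.1404/2.1900 = 97.7%.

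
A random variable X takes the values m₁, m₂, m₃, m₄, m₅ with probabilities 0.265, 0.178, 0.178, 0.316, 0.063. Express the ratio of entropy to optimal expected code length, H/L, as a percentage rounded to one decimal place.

Entropy H = −Σ p log₂ p ≈ 2.1706 bits.
Huffman merges: 63/1000+89/500→241/1000; 89/500+241/1000→419/1000; 53/200+79/250→581/1000; 419/1000+581/1000→1. L = 2241/1000 ≈ 2.2410.
Efficiency = H/L = 2.1706/2.2410 = 96.9%.

96.9%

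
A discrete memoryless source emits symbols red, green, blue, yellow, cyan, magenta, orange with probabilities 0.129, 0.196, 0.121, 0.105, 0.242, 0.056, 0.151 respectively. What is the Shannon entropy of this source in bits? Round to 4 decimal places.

H = −Σ pᵢ log₂ pᵢ.
−0.129·log₂(0.129) = 0.3811
−0.196·log₂(0.196) = 0.4608
−0.121·log₂(0.121) = 0.3687
−0.105·log₂(0.105) = 0.3414
−0.242·log₂(0.242) = 0.4954
−0.056·log₂(0.056) = 0.2329
−0.151·log₂(0.151) = 0.4118
Sum ≈ 2.6921 → 2.6921 bits.

2.6921 bits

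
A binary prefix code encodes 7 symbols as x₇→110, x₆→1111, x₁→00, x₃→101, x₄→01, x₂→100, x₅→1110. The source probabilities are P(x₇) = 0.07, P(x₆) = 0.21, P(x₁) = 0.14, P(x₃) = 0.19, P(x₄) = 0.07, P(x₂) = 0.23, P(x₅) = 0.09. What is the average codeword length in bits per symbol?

L̄ = Σ pᵢ·ℓᵢ = 0.07·3 + 0.21·4 + 0.14·2 + 0.19·3 + 0.07·2 + 0.23·3 + 0.09·4 = 3.09 bits/symbol.

3.09 bits/symbol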